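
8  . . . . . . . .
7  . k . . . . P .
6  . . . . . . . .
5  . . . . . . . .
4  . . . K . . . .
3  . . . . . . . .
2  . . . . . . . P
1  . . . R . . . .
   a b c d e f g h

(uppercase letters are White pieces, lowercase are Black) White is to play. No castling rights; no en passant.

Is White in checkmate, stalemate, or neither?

neither

White to move; white king on d4.
In check: no.
Legal moves for White include: Ke5, Kd5, Kc5, Ke4, Kc4, Ke3, Kd3, Kc3, Rd3, Rd2, Rh1, Rg1, Rf1, Re1, Rc1, Rb1+, Ra1, g8=Q, ... (list truncated; more exist).
White has legal moves and is not in check → neither.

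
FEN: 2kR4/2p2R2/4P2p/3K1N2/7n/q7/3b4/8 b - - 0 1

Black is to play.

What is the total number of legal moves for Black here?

Black to move; king on c8.
In check: yes, from the white rook on d8.
Legal moves: Kxd8, Kb7.
Count: 2.

2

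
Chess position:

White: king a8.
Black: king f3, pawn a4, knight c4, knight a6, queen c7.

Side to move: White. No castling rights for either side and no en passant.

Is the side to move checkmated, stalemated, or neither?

stalemate

White to move; white king on a8.
In check: no.
King squares — a7: attacked by Qc7; b7: attacked by Qc7; b8: attacked by Na6.
Legal moves for White: none.
Not in check and no legal moves → stalemate.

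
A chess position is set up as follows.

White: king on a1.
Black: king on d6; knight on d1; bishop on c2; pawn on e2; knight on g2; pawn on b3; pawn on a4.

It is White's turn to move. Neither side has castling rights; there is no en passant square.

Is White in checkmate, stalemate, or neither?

White to move; white king on a1.
In check: no.
King squares — b1: attacked by Bc2; a2: attacked by Pb3; b2: attacked by Nd1.
Legal moves for White: none.
Not in check and no legal moves → stalemate.

stalemate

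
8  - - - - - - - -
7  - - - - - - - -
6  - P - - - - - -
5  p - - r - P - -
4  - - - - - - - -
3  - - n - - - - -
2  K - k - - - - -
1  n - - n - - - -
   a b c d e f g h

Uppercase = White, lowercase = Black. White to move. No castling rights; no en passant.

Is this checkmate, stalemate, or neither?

White to move; white king on a2.
In check: yes, from the black knight on c3.
King squares — a1: available; b1: attacked by Kc2; b2: attacked by Nd1; a3: available; b3: attacked by Na1.
Legal moves for White: Ka3, Kxa1.
White is in check but has 2 legal moves → neither.

neither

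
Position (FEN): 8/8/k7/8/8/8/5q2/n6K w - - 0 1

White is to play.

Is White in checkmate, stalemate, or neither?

White to move; white king on h1.
In check: no.
King squares — g1: attacked by Qf2; g2: attacked by Qf2; h2: attacked by Qf2.
Legal moves for White: none.
Not in check and no legal moves → stalemate.

stalemate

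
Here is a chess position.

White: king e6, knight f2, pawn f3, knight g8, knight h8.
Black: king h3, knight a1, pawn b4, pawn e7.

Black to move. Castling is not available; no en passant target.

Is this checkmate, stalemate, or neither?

Black to move; black king on h3.
In check: yes, from the white knight on f2.
King squares — g2: available; h2: available; g3: available; g4: attacked by Nf2; h4: available.
Legal moves for Black: Kh4, Kg3, Kh2, Kg2.
Black is in check but has 4 legal moves → neither.

neither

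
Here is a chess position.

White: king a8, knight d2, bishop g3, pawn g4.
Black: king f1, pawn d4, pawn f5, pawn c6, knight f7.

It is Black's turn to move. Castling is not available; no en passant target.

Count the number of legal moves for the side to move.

3

Black to move; king on f1.
In check: yes, from the white knight on d2.
Legal moves: Kg2, Ke2, Kg1.
Count: 3.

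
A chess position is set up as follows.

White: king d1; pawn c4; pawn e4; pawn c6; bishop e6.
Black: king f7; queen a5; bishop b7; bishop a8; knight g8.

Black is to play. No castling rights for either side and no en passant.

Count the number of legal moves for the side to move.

7

Black to move; king on f7.
In check: yes, from the white bishop on e6.
Legal moves: Kf8, Ke8, Kg7, Ke7, Kg6, Kf6, Kxe6.
Count: 7.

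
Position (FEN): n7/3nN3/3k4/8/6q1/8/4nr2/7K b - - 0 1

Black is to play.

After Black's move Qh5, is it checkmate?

yes

After Qh5: white king on h1; in check: yes, from the black queen on h5.
King squares — g1: attacked by Ne2; g2: attacked by Rf2; h2: attacked by Rf2.
White has no legal moves → checkmate.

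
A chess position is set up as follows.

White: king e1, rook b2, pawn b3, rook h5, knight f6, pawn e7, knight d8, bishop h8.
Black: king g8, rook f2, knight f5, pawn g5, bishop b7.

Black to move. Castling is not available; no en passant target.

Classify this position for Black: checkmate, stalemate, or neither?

Black to move; black king on g8.
In check: yes, from the white knight on f6.
King squares — f7: attacked by Nd8; g7: attacked by Bh8; h7: attacked by Rh5; f8: attacked by Pe7; h8: attacked by Rh5.
Legal moves for Black: none.
In check with no legal moves → checkmate.

checkmate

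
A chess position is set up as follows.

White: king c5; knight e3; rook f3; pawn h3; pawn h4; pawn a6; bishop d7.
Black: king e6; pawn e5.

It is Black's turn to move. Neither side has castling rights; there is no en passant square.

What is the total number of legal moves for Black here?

Black to move; king on e6.
In check: yes, from the white bishop on d7.
Legal moves: Ke7, Kxd7.
Count: 2.

2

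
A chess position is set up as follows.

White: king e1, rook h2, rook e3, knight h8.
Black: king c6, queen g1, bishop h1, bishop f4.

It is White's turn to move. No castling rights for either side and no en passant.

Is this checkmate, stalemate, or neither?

neither

White to move; white king on e1.
In check: yes, from the black queen on g1.
King squares — d1: attacked by Qg1; f1: attacked by Qg1; d2: available; e2: available; f2: attacked by Qg1.
Legal moves for White: Ke2, Kd2.
White is in check but has 2 legal moves → neither.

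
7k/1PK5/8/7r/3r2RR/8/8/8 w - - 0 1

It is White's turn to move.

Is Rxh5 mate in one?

After Rxh5: black king on h8; in check: yes, from the white rook on h5.
King squares — g7: attacked by Rg4; h7: attacked by Rh5; g8: attacked by Rg4.
Black has no legal moves → checkmate.

yes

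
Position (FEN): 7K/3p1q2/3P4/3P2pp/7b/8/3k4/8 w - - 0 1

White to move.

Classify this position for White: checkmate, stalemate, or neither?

stalemate

White to move; white king on h8.
In check: no.
King squares — g7: attacked by Qf7; h7: attacked by Qf7; g8: attacked by Qf7.
Legal moves for White: none.
Not in check and no legal moves → stalemate.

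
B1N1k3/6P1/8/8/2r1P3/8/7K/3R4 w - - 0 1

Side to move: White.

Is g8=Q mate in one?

yes

After g8=Q: black king on e8; in check: yes, from the white queen on g8.
King squares — d7: attacked by Rd1; e7: attacked by Nc8; f7: attacked by Qg8; d8: attacked by Rd1; f8: attacked by Qg8.
Black has no legal moves → checkmate.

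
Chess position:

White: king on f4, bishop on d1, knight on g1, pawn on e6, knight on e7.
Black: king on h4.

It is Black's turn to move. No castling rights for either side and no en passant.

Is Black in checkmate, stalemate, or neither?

Black to move; black king on h4.
In check: no.
King squares — g3: attacked by Kf4; h3: attacked by Ng1; g4: attacked by Bd1; g5: attacked by Kf4; h5: attacked by Bd1.
Legal moves for Black: none.
Not in check and no legal moves → stalemate.

stalemate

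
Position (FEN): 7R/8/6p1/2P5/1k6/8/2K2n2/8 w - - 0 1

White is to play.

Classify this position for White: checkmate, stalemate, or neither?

White to move; white king on c2.
In check: no.
Legal moves for White include: Rg8, Rf8, Re8, Rd8, Rc8, Rb8+, Ra8, Rh7, Rh6, Rh5, Rh4+, Rh3, Rh2, Rh1, Kd2, Kb2, Kc1, Kb1, ... (list truncated; more exist).
White has legal moves and is not in check → neither.

neither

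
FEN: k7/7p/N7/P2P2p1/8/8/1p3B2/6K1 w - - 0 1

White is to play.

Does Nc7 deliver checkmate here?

After Nc7: black king on a8; in check: yes, from the white knight on c7.
Black has 2 legal replies: Kb8, Kb7.
In check but a legal move exists → not checkmate.

no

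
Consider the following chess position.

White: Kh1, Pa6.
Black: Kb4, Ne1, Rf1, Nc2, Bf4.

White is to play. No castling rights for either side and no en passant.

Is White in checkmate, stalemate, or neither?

White to move; white king on h1.
In check: yes, from the black rook on f1.
King squares — g1: attacked by Rf1; g2: attacked by Ne1; h2: attacked by Bf4.
Legal moves for White: none.
In check with no legal moves → checkmate.

checkmate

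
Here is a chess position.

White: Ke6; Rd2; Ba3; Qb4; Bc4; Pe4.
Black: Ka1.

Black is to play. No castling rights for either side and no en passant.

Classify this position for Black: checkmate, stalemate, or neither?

Black to move; black king on a1.
In check: no.
King squares — b1: attacked by Qb4; a2: attacked by Rd2; b2: attacked by Rd2.
Legal moves for Black: none.
Not in check and no legal moves → stalemate.

stalemate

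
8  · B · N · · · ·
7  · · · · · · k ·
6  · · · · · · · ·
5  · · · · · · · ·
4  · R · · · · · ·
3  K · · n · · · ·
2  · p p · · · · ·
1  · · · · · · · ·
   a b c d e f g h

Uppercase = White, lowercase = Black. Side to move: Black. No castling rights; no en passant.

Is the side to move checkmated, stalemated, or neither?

Black to move; black king on g7.
In check: no.
Legal moves for Black include: Kh8, Kg8, Kf8, Kh7, Kh6, Kg6, Kf6, Ne5, Nc5, Nf4, Nxb4, Nf2, Ne1, Nc1, c1=Q, c1=R, c1=B, c1=N, ... (list truncated; more exist).
Black has legal moves and is not in check → neither.

neither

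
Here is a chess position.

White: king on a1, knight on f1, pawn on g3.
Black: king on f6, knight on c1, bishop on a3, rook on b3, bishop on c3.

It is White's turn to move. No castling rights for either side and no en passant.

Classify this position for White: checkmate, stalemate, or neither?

White to move; white king on a1.
In check: yes, from the black bishop on c3.
King squares — b1: attacked by Rb3; a2: attacked by Nc1; b2: attacked by Ba3.
Legal moves for White: none.
In check with no legal moves → checkmate.

checkmate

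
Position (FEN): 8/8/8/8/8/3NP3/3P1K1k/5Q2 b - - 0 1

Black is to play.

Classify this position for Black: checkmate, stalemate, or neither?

Black to move; black king on h2.
In check: no.
King squares — g1: attacked by Qf1; h1: attacked by Qf1; g2: attacked by Qf1; g3: attacked by Kf2; h3: attacked by Qf1.
Legal moves for Black: none.
Not in check and no legal moves → stalemate.

stalemate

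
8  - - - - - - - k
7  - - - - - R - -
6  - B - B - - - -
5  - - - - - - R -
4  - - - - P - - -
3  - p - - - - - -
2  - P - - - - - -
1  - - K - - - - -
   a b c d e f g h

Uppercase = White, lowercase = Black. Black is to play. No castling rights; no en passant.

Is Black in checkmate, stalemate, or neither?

Black to move; black king on h8.
In check: no.
King squares — g7: attacked by Rg5; h7: attacked by Rf7; g8: attacked by Rg5.
Legal moves for Black: none.
Not in check and no legal moves → stalemate.

stalemate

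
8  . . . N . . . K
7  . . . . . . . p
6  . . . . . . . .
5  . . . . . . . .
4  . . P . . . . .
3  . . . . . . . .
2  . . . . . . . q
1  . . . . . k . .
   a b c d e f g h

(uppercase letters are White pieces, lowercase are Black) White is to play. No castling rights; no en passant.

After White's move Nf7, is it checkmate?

After Nf7: black king on f1; in check: no.
Black is not in check, so this cannot be checkmate.

no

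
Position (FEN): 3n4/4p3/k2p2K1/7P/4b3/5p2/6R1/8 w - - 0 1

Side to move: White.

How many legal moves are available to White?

3

White to move; king on g6.
In check: yes, from the black bishop on e4.
Legal moves: Kg7, Kh6, Kg5.
Count: 3.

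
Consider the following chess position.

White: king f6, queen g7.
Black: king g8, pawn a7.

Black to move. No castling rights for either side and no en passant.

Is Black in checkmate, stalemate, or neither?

Black to move; black king on g8.
In check: yes, from the white queen on g7.
King squares — f7: attacked by Kf6; g7: attacked by Kf6; h7: attacked by Qg7; f8: attacked by Qg7; h8: attacked by Qg7.
Legal moves for Black: none.
In check with no legal moves → checkmate.

checkmate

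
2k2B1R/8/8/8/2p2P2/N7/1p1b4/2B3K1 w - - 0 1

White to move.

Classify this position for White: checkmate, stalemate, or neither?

White to move; white king on g1.
In check: no.
Legal moves for White include: Rg8, Rh7, Rh6, Rh5, Rh4, Rh3, Rh2, Rh1, Bg7+, Be7+, Bh6+, Bd6+, Bc5+, Bb4+, Nb5, Nxc4, Nc2, Nb1, ... (list truncated; more exist).
White has legal moves and is not in check → neither.

neither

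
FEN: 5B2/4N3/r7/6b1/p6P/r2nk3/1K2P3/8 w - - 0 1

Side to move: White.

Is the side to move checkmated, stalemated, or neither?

neither

White to move; white king on b2.
In check: yes, from the black knight on d3.
King squares — a1: attacked by Ra3; b1: available; c1: attacked by Nd3; a2: attacked by Ra3; c2: available; a3: available; b3: attacked by Ra3; c3: attacked by Ra3.
Legal moves for White: Kxa3, Kc2, Kb1, exd3.
White is in check but has 4 legal moves → neither.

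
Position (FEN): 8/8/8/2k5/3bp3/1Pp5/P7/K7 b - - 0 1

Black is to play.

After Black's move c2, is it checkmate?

yes

After c2: white king on a1; in check: yes, from the black bishop on d4.
King squares — b1: attacked by Pc2; a2: own pawn; b2: attacked by Bd4.
White has no legal moves → checkmate.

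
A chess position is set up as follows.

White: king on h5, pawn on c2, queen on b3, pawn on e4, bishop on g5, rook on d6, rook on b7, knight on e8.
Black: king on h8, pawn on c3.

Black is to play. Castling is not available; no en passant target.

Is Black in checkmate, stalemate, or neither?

stalemate

Black to move; black king on h8.
In check: no.
King squares — g7: attacked by Rb7; h7: attacked by Rb7; g8: attacked by Qb3.
Legal moves for Black: none.
Not in check and no legal moves → stalemate.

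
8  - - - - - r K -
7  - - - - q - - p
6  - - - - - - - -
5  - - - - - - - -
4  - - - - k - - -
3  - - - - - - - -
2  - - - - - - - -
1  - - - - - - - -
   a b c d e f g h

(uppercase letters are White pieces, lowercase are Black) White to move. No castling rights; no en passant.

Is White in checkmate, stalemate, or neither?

White to move; white king on g8.
In check: yes, from the black rook on f8.
King squares — f7: attacked by Qe7; g7: attacked by Qe7; h7: attacked by Qe7; f8: attacked by Qe7; h8: attacked by Rf8.
Legal moves for White: none.
In check with no legal moves → checkmate.

checkmate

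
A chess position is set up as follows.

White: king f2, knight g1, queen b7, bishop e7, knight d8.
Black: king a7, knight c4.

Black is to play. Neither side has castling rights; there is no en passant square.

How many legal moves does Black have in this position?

0

Black to move; king on a7.
In check: yes, from the white queen on b7.
Legal moves: none.
Count: 0.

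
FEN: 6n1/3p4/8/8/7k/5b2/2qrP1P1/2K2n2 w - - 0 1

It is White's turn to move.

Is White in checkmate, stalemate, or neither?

White to move; white king on c1.
In check: yes, from the black queen on c2.
King squares — b1: attacked by Qc2; d1: attacked by Qc2; b2: attacked by Qc2; c2: attacked by Rd2; d2: attacked by Nf1.
Legal moves for White: none.
In check with no legal moves → checkmate.

checkmate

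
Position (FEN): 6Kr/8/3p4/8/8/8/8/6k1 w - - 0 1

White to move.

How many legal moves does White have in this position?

3

White to move; king on g8.
In check: yes, from the black rook on h8.
Legal moves: Kxh8, Kg7, Kf7.
Count: 3.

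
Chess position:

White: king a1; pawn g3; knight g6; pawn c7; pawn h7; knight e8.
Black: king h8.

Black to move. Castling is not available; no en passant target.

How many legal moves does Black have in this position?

1

Black to move; king on h8.
In check: yes, from the white knight on g6.
Legal moves: Kxh7.
Count: 1.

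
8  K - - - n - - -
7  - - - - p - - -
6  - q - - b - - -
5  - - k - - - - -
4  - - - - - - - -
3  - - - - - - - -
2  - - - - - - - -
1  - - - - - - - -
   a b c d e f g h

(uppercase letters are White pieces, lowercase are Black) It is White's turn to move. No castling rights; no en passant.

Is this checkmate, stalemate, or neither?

stalemate

White to move; white king on a8.
In check: no.
King squares — a7: attacked by Qb6; b7: attacked by Qb6; b8: attacked by Qb6.
Legal moves for White: none.
Not in check and no legal moves → stalemate.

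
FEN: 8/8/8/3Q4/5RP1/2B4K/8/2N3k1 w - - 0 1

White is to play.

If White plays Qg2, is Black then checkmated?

After Qg2: black king on g1; in check: yes, from the white queen on g2.
King squares — f1: attacked by Qg2; h1: attacked by Qg2; f2: attacked by Qg2; g2: attacked by Kh3; h2: attacked by Qg2.
Black has no legal moves → checkmate.

yes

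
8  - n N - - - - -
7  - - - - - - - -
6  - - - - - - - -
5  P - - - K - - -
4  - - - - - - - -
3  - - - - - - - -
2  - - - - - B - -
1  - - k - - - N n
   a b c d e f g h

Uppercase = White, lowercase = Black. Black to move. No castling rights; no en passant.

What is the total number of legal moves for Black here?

Black to move; king on c1.
In check: no.
Legal moves: Nd7+, Nc6+, Na6, Ng3, Nxf2, Kd2, Kc2, Kb2, Kd1, Kb1.
Count: 10.

10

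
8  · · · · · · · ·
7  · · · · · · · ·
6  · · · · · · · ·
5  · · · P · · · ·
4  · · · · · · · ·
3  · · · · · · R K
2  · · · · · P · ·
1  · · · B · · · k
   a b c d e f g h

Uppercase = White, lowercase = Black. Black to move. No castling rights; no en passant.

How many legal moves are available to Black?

0

Black to move; king on h1.
In check: no.
Legal moves: none.
Count: 0.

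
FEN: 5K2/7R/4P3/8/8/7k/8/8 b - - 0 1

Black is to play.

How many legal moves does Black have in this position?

Black to move; king on h3.
In check: yes, from the white rook on h7.
Legal moves: Kg4, Kg3, Kg2.
Count: 3.

3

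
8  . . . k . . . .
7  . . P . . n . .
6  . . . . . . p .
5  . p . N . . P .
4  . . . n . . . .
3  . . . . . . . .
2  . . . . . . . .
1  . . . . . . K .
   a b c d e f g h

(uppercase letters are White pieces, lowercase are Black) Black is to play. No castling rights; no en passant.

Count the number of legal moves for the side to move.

Black to move; king on d8.
In check: yes, from the white pawn on c7.
Legal moves: Ke8, Kc8, Kd7.
Count: 3.

3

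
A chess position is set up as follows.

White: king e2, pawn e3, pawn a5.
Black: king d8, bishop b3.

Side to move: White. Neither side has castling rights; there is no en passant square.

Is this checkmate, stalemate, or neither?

White to move; white king on e2.
In check: no.
Legal moves for White: Kf3, Kd3, Kf2, Kd2, Kf1, Ke1, a6, e4.
White has 8 legal moves and is not in check → neither.

neither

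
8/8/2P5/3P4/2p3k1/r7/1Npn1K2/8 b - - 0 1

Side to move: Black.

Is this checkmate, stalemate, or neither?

Black to move; black king on g4.
In check: no.
Legal moves for Black include: Kh5, Kg5, Kf5, Kh4, Kf4, Kh3, Ra8, Ra7, Ra6, Ra5, Ra4, Rh3, Rg3, Rf3+, Re3, Rd3, Rc3, Rb3, ... (list truncated; more exist).
Black has legal moves and is not in check → neither.

neither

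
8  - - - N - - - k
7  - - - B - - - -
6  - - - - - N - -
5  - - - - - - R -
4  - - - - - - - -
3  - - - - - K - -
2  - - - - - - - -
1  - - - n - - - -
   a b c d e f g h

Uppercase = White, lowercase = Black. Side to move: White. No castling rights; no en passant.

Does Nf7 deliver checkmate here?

After Nf7: black king on h8; in check: yes, from the white knight on f7.
King squares — g7: attacked by Rg5; h7: attacked by Nf6; g8: attacked by Rg5.
Black has no legal moves → checkmate.

yes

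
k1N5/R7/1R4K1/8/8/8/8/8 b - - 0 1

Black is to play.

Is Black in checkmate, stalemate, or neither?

checkmate

Black to move; black king on a8.
In check: yes, from the white rook on a7.
King squares — a7: attacked by Nc8; b7: attacked by Rb6; b8: attacked by Rb6.
Legal moves for Black: none.
In check with no legal moves → checkmate.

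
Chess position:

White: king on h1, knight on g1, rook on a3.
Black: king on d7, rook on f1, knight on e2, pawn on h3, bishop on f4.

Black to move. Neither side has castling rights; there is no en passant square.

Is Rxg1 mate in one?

yes

After Rxg1: white king on h1; in check: yes, from the black rook on g1.
King squares — g1: attacked by Ne2; g2: attacked by Rg1; h2: attacked by Bf4.
White has no legal moves → checkmate.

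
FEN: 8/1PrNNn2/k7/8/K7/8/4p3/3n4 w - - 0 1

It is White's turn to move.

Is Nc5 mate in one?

After Nc5: black king on a6; in check: yes, from the white knight on c5.
Black has 3 legal replies: Ka7, Kb6, Rxc5.
In check but a legal move exists → not checkmate.

no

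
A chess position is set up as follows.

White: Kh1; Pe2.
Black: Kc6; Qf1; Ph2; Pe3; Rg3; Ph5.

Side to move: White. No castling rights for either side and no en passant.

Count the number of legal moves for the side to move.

1

White to move; king on h1.
In check: yes, from the black queen on f1.
Legal moves: Kxh2.
Count: 1.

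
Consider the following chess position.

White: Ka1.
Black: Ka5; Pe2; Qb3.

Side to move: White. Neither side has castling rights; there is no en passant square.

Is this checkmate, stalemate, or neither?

stalemate

White to move; white king on a1.
In check: no.
King squares — b1: attacked by Qb3; a2: attacked by Qb3; b2: attacked by Qb3.
Legal moves for White: none.
Not in check and no legal moves → stalemate.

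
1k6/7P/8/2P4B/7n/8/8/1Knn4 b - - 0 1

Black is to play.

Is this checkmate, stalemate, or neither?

neither

Black to move; black king on b8.
In check: no.
Legal moves for Black: Kc8, Ka8, Kc7, Kb7, Ka7, Ng6, Nf5, Nf3, Ng2, Ne3, Nc3+, Nf2, Nb2, Nd3, Nb3, Ne2, Na2.
Black has 17 legal moves and is not in check → neither.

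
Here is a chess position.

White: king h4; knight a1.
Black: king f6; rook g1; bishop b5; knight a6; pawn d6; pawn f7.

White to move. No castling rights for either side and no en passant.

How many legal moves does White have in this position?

4

White to move; king on h4.
In check: no.
Legal moves: Kh5, Kh3, Nb3, Nc2.
Count: 4.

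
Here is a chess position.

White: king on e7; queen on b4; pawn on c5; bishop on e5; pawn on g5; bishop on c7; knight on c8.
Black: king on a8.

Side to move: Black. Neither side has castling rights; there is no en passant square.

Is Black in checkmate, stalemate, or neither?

Black to move; black king on a8.
In check: no.
King squares — a7: attacked by Nc8; b7: attacked by Qb4; b8: attacked by Qb4.
Legal moves for Black: none.
Not in check and no legal moves → stalemate.

stalemate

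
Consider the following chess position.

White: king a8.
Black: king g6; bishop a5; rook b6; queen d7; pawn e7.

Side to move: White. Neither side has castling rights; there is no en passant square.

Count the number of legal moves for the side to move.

White to move; king on a8.
In check: no.
Legal moves: none.
Count: 0.

0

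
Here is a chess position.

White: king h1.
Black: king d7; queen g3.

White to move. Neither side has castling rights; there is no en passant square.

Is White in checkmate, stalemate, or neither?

White to move; white king on h1.
In check: no.
King squares — g1: attacked by Qg3; g2: attacked by Qg3; h2: attacked by Qg3.
Legal moves for White: none.
Not in check and no legal moves → stalemate.

stalemate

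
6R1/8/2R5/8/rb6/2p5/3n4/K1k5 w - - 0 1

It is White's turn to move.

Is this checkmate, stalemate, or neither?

checkmate

White to move; white king on a1.
In check: yes, from the black rook on a4.
King squares — b1: attacked by Kc1; a2: attacked by Ra4; b2: attacked by Kc1.
Legal moves for White: none.
In check with no legal moves → checkmate.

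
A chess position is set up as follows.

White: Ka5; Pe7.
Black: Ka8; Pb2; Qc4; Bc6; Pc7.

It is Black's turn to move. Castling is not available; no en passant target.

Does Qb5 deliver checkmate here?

After Qb5: white king on a5; in check: yes, from the black queen on b5.
King squares — a4: attacked by Qb5; b4: attacked by Qb5; b5: attacked by Bc6; a6: attacked by Qb5; b6: attacked by Qb5.
White has no legal moves → checkmate.

yes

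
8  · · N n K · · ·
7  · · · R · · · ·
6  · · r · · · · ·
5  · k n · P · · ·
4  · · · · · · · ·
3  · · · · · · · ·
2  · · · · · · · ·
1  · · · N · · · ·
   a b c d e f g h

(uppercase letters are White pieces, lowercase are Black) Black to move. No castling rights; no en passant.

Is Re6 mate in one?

no

After Re6: white king on e8; in check: yes, from the black rook on e6.
White has 4 legal replies: Kf8, Kxd8, Ne7, Re7.
In check but a legal move exists → not checkmate.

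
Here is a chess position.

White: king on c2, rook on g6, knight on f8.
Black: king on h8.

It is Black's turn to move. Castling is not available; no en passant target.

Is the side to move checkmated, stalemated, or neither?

Black to move; black king on h8.
In check: no.
King squares — g7: attacked by Rg6; h7: attacked by Nf8; g8: attacked by Rg6.
Legal moves for Black: none.
Not in check and no legal moves → stalemate.

stalemate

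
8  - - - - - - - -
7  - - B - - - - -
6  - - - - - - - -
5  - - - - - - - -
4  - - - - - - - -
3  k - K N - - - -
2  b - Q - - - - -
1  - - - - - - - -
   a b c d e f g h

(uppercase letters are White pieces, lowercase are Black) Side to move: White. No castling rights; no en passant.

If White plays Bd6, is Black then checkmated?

yes

After Bd6: black king on a3; in check: yes, from the white bishop on d6.
King squares — a2: own bishop; b2: attacked by Qc2; b3: attacked by Qc2; a4: attacked by Qc2; b4: attacked by Kc3.
Black has no legal moves → checkmate.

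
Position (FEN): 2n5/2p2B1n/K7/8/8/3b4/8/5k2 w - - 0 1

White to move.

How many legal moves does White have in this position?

3

White to move; king on a6.
In check: yes, from the black bishop on d3.
Legal moves: Kb7, Ka5, Bc4.
Count: 3.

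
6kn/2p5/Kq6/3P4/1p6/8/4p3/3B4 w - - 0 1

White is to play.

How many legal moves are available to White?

0

White to move; king on a6.
In check: yes, from the black queen on b6.
Legal moves: none.
Count: 0.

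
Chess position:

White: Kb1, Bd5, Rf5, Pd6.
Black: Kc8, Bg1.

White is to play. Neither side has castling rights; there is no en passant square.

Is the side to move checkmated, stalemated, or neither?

neither

White to move; white king on b1.
In check: no.
Legal moves for White include: Rf8+, Rf7, Rf6, Rh5, Rg5, Re5, Rf4, Rf3, Rf2, Rf1, Bg8, Ba8, Bf7, Bb7+, Be6+, Bc6, Be4, Bc4, ... (list truncated; more exist).
White has legal moves and is not in check → neither.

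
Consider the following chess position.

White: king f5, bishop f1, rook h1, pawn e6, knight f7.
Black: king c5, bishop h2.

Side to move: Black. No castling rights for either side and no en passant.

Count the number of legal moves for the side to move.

12

Black to move; king on c5.
In check: no.
Legal moves: Kc6, Kb6, Kd5, Kd4, Kb4, Bb8, Bc7, Bd6, Be5, Bf4, Bg3, Bg1.
Count: 12.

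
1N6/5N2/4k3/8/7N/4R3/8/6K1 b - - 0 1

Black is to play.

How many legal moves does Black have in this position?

3

Black to move; king on e6.
In check: yes, from the white rook on e3.
Legal moves: Kxf7, Kf6, Kd5.
Count: 3.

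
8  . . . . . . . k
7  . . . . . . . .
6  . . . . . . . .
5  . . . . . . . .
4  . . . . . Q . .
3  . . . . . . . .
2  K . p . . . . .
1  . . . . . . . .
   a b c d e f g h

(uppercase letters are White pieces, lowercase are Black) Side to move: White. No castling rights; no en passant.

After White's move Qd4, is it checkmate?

After Qd4: black king on h8; in check: yes, from the white queen on d4.
Black has 2 legal replies: Kg8, Kh7.
In check but a legal move exists → not checkmate.

no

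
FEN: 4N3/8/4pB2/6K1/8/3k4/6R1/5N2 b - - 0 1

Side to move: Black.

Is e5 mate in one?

no

After e5: white king on g5; in check: no.
White is not in check, so this cannot be checkmate.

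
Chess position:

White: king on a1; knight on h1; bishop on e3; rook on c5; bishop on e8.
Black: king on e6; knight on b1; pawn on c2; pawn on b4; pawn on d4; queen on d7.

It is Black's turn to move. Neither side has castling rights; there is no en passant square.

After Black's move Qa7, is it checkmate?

no

After Qa7: white king on a1; in check: yes, from the black queen on a7.
White has 3 legal replies: Kb2, Ba4, Ra5.
In check but a legal move exists → not checkmate.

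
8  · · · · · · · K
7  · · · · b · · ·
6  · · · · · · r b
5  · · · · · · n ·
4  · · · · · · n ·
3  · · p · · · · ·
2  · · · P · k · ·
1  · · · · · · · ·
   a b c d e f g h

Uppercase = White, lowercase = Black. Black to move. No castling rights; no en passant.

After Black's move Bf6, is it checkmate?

After Bf6: white king on h8; in check: yes, from the black bishop on f6.
King squares — g7: attacked by Bf6; h7: attacked by Ng5; g8: attacked by Rg6.
White has no legal moves → checkmate.

yes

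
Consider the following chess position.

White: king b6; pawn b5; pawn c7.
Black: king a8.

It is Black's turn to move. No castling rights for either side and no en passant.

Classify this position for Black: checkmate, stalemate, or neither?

Black to move; black king on a8.
In check: no.
King squares — a7: attacked by Kb6; b7: attacked by Kb6; b8: attacked by Pc7.
Legal moves for Black: none.
Not in check and no legal moves → stalemate.

stalemate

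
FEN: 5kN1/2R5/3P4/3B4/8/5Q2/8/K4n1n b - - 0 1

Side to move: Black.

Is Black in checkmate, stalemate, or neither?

neither

Black to move; black king on f8.
In check: yes, from the white queen on f3.
King squares — e7: attacked by Pd6; f7: attacked by Qf3; g7: attacked by Rc7; e8: available; g8: attacked by Bd5.
Legal moves for Black: Ke8.
Black is in check but has 1 legal move → neither.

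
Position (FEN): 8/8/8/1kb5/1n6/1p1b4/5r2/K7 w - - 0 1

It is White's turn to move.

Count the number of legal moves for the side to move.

White to move; king on a1.
In check: no.
Legal moves: none.
Count: 0.

0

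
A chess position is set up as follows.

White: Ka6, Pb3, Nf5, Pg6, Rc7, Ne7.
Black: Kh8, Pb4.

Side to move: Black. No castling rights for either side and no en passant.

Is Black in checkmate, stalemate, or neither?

stalemate

Black to move; black king on h8.
In check: no.
King squares — g7: attacked by Nf5; h7: attacked by Pg6; g8: attacked by Ne7.
Legal moves for Black: none.
Not in check and no legal moves → stalemate.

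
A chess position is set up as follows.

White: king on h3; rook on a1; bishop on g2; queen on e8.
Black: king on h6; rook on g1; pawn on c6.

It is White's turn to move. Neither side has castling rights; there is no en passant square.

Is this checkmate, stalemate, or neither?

neither

White to move; white king on h3.
In check: no.
Legal moves for White include: Qh8+, Qg8, Qf8+, Qd8, Qc8, Qb8, Qa8, Qf7, Qe7, Qd7, Qg6+, Qe6+, Qxc6+, Qh5+, Qe5, Qe4, Qe3+, Qe2, ... (list truncated; more exist).
White has legal moves and is not in check → neither.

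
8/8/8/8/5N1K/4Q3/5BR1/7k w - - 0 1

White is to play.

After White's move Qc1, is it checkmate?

yes

After Qc1: black king on h1; in check: yes, from the white queen on c1.
King squares — g1: attacked by Qc1; g2: attacked by Nf4; h2: attacked by Rg2.
Black has no legal moves → checkmate.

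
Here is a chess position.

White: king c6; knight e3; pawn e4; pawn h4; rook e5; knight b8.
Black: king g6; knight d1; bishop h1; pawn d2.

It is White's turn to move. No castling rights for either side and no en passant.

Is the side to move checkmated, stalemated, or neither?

White to move; white king on c6.
In check: no.
Legal moves for White include: Nd7, Na6, Kd7, Kc7, Kb7, Kd6, Kb6, Kd5, Kc5, Kb5, Re8, Re7, Re6+, Rh5, Rg5+, Rf5, Rd5, Rc5, ... (list truncated; more exist).
White has legal moves and is not in check → neither.

neither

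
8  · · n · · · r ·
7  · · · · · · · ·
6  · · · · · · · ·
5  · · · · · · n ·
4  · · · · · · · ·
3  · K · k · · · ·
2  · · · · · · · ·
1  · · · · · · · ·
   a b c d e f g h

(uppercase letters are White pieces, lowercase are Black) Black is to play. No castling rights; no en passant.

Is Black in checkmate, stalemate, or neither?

neither

Black to move; black king on d3.
In check: no.
Legal moves for Black include: Rh8, Rf8, Re8, Rd8, Rg7, Rg6, Ne7, Na7, Nd6, Nb6, Nh7, Nf7, Ne6, Ne4, Nh3, Nf3, Ke4, Kd4, ... (list truncated; more exist).
Black has legal moves and is not in check → neither.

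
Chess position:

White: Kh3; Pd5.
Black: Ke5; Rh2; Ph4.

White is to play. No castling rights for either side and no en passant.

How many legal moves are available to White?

White to move; king on h3.
In check: yes, from the black rook on h2.
Legal moves: Kg4, Kxh2.
Count: 2.

2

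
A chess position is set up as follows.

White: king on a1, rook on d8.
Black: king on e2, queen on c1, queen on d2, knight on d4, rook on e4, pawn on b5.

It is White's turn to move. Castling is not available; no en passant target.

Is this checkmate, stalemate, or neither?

White to move; white king on a1.
In check: yes, from the black queen on c1.
King squares — b1: attacked by Qc1; a2: attacked by Qd2; b2: attacked by Qc1.
Legal moves for White: none.
In check with no legal moves → checkmate.

checkmate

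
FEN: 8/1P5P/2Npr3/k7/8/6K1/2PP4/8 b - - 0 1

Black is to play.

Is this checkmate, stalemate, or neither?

neither

Black to move; black king on a5.
In check: yes, from the white knight on c6.
Legal moves for Black: Kb6, Ka6, Kb5, Ka4.
Black is in check but has 4 legal moves → neither.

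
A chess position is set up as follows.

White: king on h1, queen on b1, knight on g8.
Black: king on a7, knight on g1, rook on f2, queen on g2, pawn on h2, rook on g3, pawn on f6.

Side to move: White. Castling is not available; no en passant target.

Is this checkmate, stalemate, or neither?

White to move; white king on h1.
In check: yes, from the black queen on g2.
King squares — g1: attacked by Qg2; g2: attacked by Rf2; h2: attacked by Qg2.
Legal moves for White: none.
In check with no legal moves → checkmate.

checkmate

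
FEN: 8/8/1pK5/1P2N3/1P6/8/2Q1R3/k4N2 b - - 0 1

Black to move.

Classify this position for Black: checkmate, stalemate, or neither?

stalemate

Black to move; black king on a1.
In check: no.
King squares — b1: attacked by Qc2; a2: attacked by Qc2; b2: attacked by Qc2.
Legal moves for Black: none.
Not in check and no legal moves → stalemate.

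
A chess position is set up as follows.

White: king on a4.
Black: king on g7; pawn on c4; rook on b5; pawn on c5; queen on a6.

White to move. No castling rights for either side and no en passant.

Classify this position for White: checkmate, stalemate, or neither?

checkmate

White to move; white king on a4.
In check: yes, from the black queen on a6.
King squares — a3: attacked by Qa6; b3: attacked by Pc4; b4: attacked by Rb5; a5: attacked by Rb5; b5: attacked by Qa6.
Legal moves for White: none.
In check with no legal moves → checkmate.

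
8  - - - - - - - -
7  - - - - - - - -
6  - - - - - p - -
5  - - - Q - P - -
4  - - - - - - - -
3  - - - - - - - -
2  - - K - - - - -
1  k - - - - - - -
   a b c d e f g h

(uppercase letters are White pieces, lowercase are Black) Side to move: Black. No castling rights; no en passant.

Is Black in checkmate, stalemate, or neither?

Black to move; black king on a1.
In check: no.
King squares — b1: attacked by Kc2; a2: attacked by Qd5; b2: attacked by Kc2.
Legal moves for Black: none.
Not in check and no legal moves → stalemate.

stalemate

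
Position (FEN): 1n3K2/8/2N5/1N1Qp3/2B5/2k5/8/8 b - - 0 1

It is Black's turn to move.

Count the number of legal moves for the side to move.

2

Black to move; king on c3.
In check: yes, from the white knight on b5.
Legal moves: Kc2, Kb2.
Count: 2.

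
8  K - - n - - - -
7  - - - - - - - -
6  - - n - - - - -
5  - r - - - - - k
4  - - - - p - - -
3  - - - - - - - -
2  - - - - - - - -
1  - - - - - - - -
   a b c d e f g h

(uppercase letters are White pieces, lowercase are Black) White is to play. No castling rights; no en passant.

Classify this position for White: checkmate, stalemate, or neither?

stalemate

White to move; white king on a8.
In check: no.
King squares — a7: attacked by Nc6; b7: attacked by Rb5; b8: attacked by Rb5.
Legal moves for White: none.
Not in check and no legal moves → stalemate.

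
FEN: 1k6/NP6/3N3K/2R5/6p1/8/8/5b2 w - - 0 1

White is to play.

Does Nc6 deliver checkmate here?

no

After Nc6: black king on b8; in check: yes, from the white knight on c6.
Black has 1 legal reply: Kc7.
In check but a legal move exists → not checkmate.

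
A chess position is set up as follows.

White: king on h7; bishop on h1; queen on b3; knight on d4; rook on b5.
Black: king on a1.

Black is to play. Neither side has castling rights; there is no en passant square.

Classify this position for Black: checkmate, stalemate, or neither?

Black to move; black king on a1.
In check: no.
King squares — b1: attacked by Qb3; a2: attacked by Qb3; b2: attacked by Qb3.
Legal moves for Black: none.
Not in check and no legal moves → stalemate.

stalemate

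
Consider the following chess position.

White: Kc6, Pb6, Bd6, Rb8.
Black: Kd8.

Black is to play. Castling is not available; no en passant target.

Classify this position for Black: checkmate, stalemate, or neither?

checkmate

Black to move; black king on d8.
In check: yes, from the white rook on b8.
King squares — c7: attacked by Pb6; d7: attacked by Kc6; e7: attacked by Bd6; c8: attacked by Rb8; e8: attacked by Rb8.
Legal moves for Black: none.
In check with no legal moves → checkmate.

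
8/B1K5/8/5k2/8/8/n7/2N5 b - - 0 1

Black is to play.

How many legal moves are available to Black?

11

Black to move; king on f5.
In check: no.
Legal moves: Kg6, Kf6, Ke6, Kg5, Ke5, Kg4, Kf4, Ke4, Nb4, Nc3, Nxc1.
Count: 11.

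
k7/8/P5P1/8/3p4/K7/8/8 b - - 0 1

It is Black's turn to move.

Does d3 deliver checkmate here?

After d3: white king on a3; in check: no.
White is not in check, so this cannot be checkmate.

no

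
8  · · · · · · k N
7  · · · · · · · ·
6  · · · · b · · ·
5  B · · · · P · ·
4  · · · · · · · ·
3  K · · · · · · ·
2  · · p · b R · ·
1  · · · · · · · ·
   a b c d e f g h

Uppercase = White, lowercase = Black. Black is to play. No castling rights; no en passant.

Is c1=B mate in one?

no

After c1=B: white king on a3; in check: yes, from the black bishop on c1.
White has 2 legal replies: Kb4, Ka4.
In check but a legal move exists → not checkmate.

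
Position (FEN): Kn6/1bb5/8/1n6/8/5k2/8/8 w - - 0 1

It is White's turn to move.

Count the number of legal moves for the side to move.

1

White to move; king on a8.
In check: yes, from the black bishop on b7.
Legal moves: Kxb7.
Count: 1.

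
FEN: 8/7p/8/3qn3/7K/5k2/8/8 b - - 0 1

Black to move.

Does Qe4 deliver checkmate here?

After Qe4: white king on h4; in check: yes, from the black queen on e4.
White has 3 legal replies: Kh5, Kg5, Kh3.
In check but a legal move exists → not checkmate.

no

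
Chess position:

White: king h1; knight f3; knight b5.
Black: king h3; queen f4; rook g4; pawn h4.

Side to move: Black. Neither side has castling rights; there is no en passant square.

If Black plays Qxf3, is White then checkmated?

After Qxf3: white king on h1; in check: yes, from the black queen on f3.
King squares — g1: attacked by Rg4; g2: attacked by Qf3; h2: attacked by Kh3.
White has no legal moves → checkmate.

yes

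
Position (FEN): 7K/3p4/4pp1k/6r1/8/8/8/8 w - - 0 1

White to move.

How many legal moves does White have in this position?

0

White to move; king on h8.
In check: no.
Legal moves: none.
Count: 0.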